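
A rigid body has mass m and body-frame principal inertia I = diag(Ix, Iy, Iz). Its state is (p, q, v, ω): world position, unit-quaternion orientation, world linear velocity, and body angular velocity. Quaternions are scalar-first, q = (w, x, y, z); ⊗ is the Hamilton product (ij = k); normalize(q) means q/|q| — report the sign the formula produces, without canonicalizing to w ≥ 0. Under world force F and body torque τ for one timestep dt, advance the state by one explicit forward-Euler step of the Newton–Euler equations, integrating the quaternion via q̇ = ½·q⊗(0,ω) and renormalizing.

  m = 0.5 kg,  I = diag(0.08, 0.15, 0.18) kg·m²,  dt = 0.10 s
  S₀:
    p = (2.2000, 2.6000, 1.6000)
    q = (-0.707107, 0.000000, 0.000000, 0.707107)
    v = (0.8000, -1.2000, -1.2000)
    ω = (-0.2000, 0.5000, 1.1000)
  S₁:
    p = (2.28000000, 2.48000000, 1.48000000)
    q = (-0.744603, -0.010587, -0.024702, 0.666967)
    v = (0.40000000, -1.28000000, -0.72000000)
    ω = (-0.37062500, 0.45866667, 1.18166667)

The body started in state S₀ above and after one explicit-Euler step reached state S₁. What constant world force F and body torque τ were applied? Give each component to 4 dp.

F = (-2.0000, -0.4000, 2.4000)
τ = (-0.1200, -0.0400, 0.1400)

velocity change Δv = (-0.40000000, -0.08000000, 0.48000000)
F = m·Δv/dt = (-2.0000, -0.4000, 2.4000)
Δω = ω₁−ω₀ = (-0.17062500, -0.04133333, 0.08166667)
gyro term ω₀×Iω₀ = (0.0165, 0.0220, -0.0070)
applied torque τ = (-0.1200, -0.0400, 0.1400)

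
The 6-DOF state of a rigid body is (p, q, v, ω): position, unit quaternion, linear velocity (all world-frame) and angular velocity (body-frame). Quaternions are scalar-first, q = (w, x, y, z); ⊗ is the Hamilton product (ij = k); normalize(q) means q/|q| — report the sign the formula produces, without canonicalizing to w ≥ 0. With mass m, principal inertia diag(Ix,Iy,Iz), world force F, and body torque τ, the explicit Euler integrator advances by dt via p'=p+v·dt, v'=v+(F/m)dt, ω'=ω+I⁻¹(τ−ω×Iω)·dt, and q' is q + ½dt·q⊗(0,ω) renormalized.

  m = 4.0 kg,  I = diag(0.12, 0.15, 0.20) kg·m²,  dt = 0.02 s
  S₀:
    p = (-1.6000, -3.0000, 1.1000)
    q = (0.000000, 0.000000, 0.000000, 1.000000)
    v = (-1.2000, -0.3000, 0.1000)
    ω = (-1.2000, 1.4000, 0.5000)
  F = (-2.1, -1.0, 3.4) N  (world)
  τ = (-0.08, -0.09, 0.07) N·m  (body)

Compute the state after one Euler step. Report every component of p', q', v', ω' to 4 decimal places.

ω×(Iω) gyroscopic = (0.0350, 0.0480, -0.0504)
angular accel α = (-0.9583, -0.9200, 0.6020)
ω' = ω + α·dt = (-1.2192, 1.3816, 0.5120)
2q̇ = q⊗(0,ω) = (-0.5000000, -1.4000000, -1.2000000, 0.0000000)
q + ½dt·q⊗(0,ω), renormalized = (-0.0050, -0.0140, -0.0120, 0.9998)
p' = p + v·dt = (-1.6240, -3.0060, 1.1020)
new velocity v' = (-1.2105, -0.3050, 0.1170)

p' = (-1.6240, -3.0060, 1.1020)
q' = (-0.0050, -0.0140, -0.0120, 0.9998)
v' = (-1.2105, -0.3050, 0.1170)
ω' = (-1.2192, 1.3816, 0.5120)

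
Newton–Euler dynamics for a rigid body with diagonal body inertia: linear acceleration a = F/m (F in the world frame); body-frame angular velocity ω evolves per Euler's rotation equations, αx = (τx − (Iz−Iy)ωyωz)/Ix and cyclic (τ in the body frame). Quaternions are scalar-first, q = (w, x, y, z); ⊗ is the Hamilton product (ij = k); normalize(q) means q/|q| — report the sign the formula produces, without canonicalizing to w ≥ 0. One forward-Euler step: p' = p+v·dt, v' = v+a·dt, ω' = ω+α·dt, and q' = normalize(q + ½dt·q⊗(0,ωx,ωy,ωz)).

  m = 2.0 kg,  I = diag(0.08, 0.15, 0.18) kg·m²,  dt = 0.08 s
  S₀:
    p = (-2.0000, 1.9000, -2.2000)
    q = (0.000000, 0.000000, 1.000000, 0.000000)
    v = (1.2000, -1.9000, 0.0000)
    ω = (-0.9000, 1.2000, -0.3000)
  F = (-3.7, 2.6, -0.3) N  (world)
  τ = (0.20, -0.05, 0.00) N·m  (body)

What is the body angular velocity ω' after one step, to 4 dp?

precession coupling ω×(Iω) = (-0.0108, -0.0270, -0.0756)
angular accel α = (2.6350, -0.1533, 0.4200)
ω' = ω + α·dt = (-0.6892, 1.1877, -0.2664)

ω' = (-0.6892, 1.1877, -0.2664)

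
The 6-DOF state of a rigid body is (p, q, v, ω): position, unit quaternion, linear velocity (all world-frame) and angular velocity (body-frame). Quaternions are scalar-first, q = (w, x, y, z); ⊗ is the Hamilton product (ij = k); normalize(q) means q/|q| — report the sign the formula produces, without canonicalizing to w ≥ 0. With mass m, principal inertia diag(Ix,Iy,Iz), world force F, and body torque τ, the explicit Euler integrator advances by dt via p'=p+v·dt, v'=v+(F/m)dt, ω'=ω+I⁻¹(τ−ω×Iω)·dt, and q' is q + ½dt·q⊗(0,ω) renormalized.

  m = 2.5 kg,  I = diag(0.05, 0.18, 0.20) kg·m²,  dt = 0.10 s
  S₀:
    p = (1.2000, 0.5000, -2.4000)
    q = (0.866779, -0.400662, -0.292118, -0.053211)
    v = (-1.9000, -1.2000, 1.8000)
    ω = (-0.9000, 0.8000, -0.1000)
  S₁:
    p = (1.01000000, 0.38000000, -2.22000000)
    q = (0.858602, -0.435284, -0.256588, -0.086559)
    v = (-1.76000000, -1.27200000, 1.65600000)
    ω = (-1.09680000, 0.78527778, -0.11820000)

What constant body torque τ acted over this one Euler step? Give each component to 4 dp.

rate change Δω = (-0.19680000, -0.01472222, -0.01820000)
gyro term ω₀×Iω₀ = (-0.0016, -0.0135, -0.0936)
I·α + gyro = (-0.1000, -0.0400, -0.1300)

τ = (-0.1000, -0.0400, -0.1300)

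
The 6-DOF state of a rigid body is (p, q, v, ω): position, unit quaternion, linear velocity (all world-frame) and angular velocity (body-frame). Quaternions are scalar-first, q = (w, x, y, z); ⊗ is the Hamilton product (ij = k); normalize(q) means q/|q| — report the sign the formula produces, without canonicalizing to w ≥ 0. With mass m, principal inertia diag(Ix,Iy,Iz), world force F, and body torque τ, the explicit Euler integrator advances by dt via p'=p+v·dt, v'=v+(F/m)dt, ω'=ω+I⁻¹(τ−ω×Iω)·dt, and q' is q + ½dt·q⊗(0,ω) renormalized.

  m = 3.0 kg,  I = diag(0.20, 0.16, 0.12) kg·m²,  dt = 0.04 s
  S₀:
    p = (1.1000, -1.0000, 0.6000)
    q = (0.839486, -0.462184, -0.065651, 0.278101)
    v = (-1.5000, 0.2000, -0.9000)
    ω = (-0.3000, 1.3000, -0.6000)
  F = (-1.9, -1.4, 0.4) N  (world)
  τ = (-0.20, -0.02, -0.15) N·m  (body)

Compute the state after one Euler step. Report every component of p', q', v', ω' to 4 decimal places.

angular accel α = (-1.1560, -0.2150, -1.3800)
new body rate ω' = (-0.3462, 1.2914, -0.6552)
Hamilton product q⊗(0,ω) = (0.1135517, -0.5739865, 0.7305911, -1.1242261)
q' = normalize(q + ½dt·q⊗(0,ω)) = (0.8414, -0.4735, -0.0510, 0.2555)
p + v·dt = (1.0400, -0.9920, 0.5640)
new velocity v' = (-1.5253, 0.1813, -0.8947)

p' = (1.0400, -0.9920, 0.5640)
q' = (0.8414, -0.4735, -0.0510, 0.2555)
v' = (-1.5253, 0.1813, -0.8947)
ω' = (-0.3462, 1.2914, -0.6552)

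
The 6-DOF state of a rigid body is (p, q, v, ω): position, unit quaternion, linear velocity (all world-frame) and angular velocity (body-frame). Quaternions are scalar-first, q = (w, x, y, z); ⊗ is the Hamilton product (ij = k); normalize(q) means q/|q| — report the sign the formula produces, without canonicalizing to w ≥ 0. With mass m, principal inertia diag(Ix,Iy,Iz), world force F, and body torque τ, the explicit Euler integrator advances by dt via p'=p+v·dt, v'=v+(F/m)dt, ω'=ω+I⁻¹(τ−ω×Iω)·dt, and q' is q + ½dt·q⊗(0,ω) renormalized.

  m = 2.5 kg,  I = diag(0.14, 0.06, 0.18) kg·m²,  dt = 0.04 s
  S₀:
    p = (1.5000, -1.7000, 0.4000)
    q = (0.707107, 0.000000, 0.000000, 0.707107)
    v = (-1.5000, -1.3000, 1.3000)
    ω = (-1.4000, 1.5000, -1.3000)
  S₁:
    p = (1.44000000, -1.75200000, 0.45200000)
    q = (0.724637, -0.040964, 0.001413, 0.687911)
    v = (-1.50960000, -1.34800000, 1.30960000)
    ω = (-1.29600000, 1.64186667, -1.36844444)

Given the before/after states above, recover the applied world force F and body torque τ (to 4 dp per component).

F = (-0.6000, -3.0000, 0.6000)
τ = (0.1300, 0.1400, -0.1400)

Δv = v₁−v₀ = (-0.00960000, -0.04800000, 0.00960000)
F = m·Δv/dt = (-0.6000, -3.0000, 0.6000)
rate change Δω = (0.10400000, 0.14186667, -0.06844444)
ω₀×(Iω₀) = (-0.2340, -0.0728, 0.1680)
I·α + gyro = (0.1300, 0.1400, -0.1400)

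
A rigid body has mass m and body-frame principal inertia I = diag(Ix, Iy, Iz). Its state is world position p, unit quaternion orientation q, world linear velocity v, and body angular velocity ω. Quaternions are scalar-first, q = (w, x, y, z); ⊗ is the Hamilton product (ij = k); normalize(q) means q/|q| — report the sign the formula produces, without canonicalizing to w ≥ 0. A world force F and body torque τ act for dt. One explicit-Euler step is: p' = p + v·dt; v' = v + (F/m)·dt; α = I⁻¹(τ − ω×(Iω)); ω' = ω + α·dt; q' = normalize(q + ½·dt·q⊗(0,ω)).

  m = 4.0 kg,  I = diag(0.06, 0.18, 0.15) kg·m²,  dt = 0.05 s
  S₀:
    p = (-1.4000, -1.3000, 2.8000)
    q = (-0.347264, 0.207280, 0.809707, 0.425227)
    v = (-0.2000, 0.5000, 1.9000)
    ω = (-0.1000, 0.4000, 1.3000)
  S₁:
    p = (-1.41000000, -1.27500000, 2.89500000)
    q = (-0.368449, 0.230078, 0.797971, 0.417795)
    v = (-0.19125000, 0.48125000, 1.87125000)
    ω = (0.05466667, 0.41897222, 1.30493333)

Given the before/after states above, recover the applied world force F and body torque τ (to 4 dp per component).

v₁ − v₀ = (0.00875000, -0.01875000, -0.02875000)
F = m·Δv/dt = (0.7000, -1.5000, -2.3000)
rate change Δω = (0.15466667, 0.01897222, 0.00493333)
precession coupling = (-0.0156, 0.0117, -0.0048)
τ = I·(Δω/dt) + ω₀×(Iω₀) = (0.1700, 0.0800, 0.0100)

F = (0.7000, -1.5000, -2.3000)
τ = (0.1700, 0.0800, 0.0100)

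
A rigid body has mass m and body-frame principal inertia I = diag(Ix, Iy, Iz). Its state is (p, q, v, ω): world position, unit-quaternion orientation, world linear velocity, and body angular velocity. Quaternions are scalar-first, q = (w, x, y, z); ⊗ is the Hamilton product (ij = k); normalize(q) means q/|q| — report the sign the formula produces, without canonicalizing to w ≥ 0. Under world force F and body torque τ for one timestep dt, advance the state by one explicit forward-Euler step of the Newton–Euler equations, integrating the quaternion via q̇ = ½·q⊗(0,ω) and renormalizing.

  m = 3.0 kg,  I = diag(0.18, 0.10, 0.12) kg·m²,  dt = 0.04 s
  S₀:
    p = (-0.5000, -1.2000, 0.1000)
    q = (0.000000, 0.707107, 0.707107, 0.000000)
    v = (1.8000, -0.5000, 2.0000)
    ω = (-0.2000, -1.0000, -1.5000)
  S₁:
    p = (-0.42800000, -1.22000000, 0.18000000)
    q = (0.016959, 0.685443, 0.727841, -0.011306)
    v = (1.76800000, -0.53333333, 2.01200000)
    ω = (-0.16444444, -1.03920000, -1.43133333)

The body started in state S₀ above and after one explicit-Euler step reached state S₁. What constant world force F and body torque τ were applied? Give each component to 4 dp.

F = (-2.4000, -2.5000, 0.9000)
τ = (0.1900, -0.0800, 0.1900)

Δv = v₁−v₀ = (-0.03200000, -0.03333333, 0.01200000)
applied force F = (-2.4000, -2.5000, 0.9000)
rate change Δω = (0.03555556, -0.03920000, 0.06866667)
gyro term ω₀×Iω₀ = (0.0300, 0.0180, -0.0160)
I·α + gyro = (0.1900, -0.0800, 0.1900)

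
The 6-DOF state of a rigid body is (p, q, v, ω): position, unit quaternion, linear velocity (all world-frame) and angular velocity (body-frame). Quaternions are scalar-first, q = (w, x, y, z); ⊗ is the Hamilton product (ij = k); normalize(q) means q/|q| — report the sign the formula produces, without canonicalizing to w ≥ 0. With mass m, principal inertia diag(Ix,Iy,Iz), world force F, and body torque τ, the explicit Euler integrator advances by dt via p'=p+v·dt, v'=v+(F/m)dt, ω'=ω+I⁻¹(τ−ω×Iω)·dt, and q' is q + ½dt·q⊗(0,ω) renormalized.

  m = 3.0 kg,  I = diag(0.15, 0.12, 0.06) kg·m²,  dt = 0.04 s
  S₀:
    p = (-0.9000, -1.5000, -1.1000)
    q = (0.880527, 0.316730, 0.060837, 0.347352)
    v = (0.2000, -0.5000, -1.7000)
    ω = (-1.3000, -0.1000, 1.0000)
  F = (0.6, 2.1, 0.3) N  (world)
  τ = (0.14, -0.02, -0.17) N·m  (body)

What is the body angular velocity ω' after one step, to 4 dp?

(τ − ω×Iω)/I = (0.8933, 0.8083, -2.7683)
ω + α·dt = (-1.2643, -0.0677, 0.8893)

ω' = (-1.2643, -0.0677, 0.8893)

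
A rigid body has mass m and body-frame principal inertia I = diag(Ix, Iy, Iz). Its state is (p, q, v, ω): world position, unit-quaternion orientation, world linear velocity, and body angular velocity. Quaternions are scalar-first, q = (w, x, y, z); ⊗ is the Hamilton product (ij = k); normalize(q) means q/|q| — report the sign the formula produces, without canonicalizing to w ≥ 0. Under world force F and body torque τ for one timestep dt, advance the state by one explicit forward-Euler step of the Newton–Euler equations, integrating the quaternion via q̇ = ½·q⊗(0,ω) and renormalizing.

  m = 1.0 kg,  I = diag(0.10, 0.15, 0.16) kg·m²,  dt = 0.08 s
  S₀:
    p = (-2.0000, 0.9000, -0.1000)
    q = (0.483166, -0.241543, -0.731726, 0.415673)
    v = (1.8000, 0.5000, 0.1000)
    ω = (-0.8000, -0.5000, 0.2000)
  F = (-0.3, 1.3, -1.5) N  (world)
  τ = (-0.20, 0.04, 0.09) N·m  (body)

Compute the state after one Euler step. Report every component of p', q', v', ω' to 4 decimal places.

gyro term ω×Iω = (-0.0010, 0.0096, 0.0200)
α = I⁻¹(τ − ω×Iω) = (-1.9900, 0.2027, 0.4375)
ω' = ω + α·dt = (-0.9592, -0.4838, 0.2350)
2q̇ = q⊗(0,ω) = (-0.6422320, -0.3250415, -0.5258128, -0.3679761)
updated quaternion q' = (0.4571, -0.2544, -0.7522, 0.4007)
p' = p + v·dt = (-1.8560, 0.9400, -0.0920)
new velocity v' = (1.7760, 0.6040, -0.0200)

p' = (-1.8560, 0.9400, -0.0920)
q' = (0.4571, -0.2544, -0.7522, 0.4007)
v' = (1.7760, 0.6040, -0.0200)
ω' = (-0.9592, -0.4838, 0.2350)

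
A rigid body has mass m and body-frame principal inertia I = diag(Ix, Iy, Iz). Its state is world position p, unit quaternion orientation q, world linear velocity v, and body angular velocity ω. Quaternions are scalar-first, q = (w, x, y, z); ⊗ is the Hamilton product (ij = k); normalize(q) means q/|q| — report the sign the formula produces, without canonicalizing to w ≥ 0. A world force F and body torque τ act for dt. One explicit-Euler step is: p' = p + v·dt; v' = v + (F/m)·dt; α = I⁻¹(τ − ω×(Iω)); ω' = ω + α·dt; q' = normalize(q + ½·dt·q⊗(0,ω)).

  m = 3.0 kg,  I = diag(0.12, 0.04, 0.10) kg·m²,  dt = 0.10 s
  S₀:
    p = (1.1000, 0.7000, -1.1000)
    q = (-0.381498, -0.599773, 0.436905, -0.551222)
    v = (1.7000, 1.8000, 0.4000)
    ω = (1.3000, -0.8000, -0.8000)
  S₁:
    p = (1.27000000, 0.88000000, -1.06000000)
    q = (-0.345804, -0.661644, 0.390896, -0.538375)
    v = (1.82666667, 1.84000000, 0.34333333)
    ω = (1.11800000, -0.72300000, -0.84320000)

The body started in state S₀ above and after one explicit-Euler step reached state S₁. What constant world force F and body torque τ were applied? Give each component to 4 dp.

Δv = v₁−v₀ = (0.12666667, 0.04000000, -0.05666667)
F = m·Δv/dt = (3.8000, 1.2000, -1.7000)
ω₁ − ω₀ = (-0.18200000, 0.07700000, -0.04320000)
gyro term ω₀×Iω₀ = (0.0384, -0.0208, 0.0832)
applied torque τ = (-0.1800, 0.0100, 0.0400)

F = (3.8000, 1.2000, -1.7000)
τ = (-0.1800, 0.0100, 0.0400)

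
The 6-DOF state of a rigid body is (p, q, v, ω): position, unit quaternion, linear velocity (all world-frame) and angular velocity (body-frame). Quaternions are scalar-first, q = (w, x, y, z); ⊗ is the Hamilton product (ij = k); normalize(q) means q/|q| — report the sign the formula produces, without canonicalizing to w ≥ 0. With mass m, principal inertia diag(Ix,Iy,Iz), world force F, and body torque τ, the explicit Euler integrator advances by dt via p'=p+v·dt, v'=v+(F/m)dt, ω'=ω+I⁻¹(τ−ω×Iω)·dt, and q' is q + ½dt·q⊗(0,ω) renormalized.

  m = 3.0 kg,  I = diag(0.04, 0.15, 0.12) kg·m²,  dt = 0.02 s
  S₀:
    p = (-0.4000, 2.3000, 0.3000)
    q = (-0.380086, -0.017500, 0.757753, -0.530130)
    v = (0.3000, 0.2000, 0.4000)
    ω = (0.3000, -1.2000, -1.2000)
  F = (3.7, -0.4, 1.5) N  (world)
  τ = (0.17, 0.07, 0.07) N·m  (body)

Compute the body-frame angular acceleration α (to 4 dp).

α = (5.3300, 0.2747, 0.9133)

precession coupling ω×(Iω) = (-0.0432, 0.0288, -0.0396)
angular accel α = (5.3300, 0.2747, 0.9133)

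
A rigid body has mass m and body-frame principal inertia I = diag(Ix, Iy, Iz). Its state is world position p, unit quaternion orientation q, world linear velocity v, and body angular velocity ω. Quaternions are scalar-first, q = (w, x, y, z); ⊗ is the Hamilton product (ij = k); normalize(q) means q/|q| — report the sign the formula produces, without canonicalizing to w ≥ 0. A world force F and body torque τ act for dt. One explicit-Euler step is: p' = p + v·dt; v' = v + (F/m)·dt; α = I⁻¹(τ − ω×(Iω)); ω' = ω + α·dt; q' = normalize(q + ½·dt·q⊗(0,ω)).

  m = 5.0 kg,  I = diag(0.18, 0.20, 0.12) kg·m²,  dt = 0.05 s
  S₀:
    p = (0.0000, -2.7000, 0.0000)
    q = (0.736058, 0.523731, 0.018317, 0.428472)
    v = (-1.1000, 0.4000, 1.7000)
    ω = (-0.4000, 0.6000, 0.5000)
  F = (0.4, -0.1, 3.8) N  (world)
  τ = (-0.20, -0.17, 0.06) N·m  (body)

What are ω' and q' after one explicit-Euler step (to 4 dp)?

α = I⁻¹(τ − ω×Iω) = (-0.9778, -0.7900, 0.5400)
new body rate ω' = (-0.4489, 0.5605, 0.5270)
2q̇ = q⊗(0,ω) = (-0.0157338, -0.5423479, 0.0083805, 0.6895944)
q' = normalize(q + ½dt·q⊗(0,ω)) = (0.7355, 0.5100, 0.0185, 0.4456)

ω' = (-0.4489, 0.5605, 0.5270)
q' = (0.7355, 0.5100, 0.0185, 0.4456)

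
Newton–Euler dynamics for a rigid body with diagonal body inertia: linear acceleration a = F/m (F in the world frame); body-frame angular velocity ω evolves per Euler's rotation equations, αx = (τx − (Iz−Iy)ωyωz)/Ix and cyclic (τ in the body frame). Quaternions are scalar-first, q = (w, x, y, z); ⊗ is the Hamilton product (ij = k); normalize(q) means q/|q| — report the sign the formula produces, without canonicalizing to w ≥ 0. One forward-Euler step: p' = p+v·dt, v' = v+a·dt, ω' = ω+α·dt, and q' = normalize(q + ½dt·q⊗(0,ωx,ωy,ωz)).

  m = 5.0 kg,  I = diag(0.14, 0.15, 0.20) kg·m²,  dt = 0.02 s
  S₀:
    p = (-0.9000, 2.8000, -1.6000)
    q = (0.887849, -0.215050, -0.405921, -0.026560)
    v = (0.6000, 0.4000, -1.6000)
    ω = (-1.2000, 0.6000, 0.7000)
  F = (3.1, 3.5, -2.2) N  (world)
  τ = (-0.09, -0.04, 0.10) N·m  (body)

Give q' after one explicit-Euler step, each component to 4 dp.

q' = (0.8878, -0.2284, -0.3987, -0.0265)

Hamilton product q⊗(0,ω) = (0.0040846, -1.3336275, 0.7151164, 0.0053591)
updated quaternion q' = (0.8878, -0.2284, -0.3987, -0.0265)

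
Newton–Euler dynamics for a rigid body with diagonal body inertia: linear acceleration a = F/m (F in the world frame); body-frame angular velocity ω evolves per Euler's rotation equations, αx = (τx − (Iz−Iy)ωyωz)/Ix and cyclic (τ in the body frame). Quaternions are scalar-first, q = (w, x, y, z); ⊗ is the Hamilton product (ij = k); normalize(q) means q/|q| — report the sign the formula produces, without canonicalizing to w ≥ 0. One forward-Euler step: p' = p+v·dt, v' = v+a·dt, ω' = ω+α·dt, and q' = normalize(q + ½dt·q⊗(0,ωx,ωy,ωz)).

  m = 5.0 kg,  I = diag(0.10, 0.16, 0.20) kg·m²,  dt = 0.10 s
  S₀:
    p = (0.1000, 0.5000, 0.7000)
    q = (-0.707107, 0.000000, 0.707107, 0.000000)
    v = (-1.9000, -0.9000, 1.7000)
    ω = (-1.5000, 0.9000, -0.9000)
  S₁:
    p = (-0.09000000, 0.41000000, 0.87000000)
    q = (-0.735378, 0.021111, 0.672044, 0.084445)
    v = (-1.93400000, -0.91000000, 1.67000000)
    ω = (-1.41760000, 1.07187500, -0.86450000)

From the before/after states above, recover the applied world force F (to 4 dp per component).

F = (-1.7000, -0.5000, -1.5000)

velocity change Δv = (-0.03400000, -0.01000000, -0.03000000)
F = m·Δv/dt = (-1.7000, -0.5000, -1.5000)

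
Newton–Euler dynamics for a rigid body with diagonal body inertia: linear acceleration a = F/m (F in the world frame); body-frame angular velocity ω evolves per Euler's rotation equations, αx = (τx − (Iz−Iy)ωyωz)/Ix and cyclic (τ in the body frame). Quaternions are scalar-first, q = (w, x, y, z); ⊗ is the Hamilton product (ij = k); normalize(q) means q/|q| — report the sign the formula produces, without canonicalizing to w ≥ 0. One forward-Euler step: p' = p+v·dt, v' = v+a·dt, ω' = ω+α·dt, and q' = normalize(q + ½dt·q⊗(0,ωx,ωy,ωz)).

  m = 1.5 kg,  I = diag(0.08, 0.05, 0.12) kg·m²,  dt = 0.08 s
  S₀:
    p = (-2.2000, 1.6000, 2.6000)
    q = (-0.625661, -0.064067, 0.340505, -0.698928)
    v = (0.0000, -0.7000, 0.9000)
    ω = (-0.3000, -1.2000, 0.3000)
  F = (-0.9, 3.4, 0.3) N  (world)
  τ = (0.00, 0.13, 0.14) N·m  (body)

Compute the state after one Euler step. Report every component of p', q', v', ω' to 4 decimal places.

α = I⁻¹(τ − ω×Iω) = (0.3150, 2.5280, 1.2567)
new body rate ω' = (-0.2748, -0.9978, 0.4005)
q⊗(0,ω) = (0.5990643, -0.5488638, 0.9796917, -0.0086664)
updated quaternion q' = (-0.6009, -0.0859, 0.3792, -0.6984)
linear accel F/m = (-0.6000, 2.2667, 0.2000)
p + v·dt = (-2.2000, 1.5440, 2.6720)
v + (F/m)dt = (-0.0480, -0.5187, 0.9160)

p' = (-2.2000, 1.5440, 2.6720)
q' = (-0.6009, -0.0859, 0.3792, -0.6984)
v' = (-0.0480, -0.5187, 0.9160)
ω' = (-0.2748, -0.9978, 0.4005)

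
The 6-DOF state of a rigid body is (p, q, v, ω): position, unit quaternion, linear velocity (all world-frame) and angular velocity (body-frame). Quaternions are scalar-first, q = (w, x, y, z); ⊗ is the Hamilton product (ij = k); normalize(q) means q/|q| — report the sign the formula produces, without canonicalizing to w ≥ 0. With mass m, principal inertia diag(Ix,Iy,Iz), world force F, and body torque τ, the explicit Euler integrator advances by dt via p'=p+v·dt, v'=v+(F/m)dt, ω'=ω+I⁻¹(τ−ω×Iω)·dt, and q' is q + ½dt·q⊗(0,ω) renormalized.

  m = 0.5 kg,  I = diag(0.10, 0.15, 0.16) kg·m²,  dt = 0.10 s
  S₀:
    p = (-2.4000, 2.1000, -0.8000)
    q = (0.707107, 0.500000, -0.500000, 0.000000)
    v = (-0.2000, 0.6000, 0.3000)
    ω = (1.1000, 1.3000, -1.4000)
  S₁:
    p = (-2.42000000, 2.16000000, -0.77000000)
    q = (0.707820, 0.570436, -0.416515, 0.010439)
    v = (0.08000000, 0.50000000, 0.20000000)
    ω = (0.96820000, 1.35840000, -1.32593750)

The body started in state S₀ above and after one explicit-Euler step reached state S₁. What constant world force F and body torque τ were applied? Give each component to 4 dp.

F = (1.4000, -0.5000, -0.5000)
τ = (-0.1500, 0.1800, 0.1900)

rate change Δω = (-0.13180000, 0.05840000, 0.07406250)
ω₀×(Iω₀) = (-0.0182, 0.0924, 0.0715)
applied torque τ = (-0.1500, 0.1800, 0.1900)
v₁ − v₀ = (0.28000000, -0.10000000, -0.10000000)
m·(v₁−v₀)/dt = (1.4000, -0.5000, -0.5000)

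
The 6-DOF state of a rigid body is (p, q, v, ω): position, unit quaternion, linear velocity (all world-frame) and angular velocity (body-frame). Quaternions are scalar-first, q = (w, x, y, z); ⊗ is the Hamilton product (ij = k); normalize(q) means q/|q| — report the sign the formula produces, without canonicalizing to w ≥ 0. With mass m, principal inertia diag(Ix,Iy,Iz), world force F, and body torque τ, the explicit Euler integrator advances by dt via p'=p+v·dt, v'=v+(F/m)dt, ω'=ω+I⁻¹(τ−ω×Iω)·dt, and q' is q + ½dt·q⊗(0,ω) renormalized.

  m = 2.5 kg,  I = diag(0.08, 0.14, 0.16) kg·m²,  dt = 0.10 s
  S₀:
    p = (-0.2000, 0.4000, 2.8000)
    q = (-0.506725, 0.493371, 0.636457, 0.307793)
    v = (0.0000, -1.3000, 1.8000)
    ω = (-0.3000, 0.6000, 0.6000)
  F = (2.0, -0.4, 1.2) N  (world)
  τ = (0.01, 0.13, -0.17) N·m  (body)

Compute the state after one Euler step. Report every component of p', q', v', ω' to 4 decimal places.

new position p' = (-0.2000, 0.2700, 2.9800)
v' = v + a·dt = (0.0800, -1.3160, 1.8480)
(τ − ω×Iω)/I = (0.0350, 0.8257, -0.9950)
ω + α·dt = (-0.2965, 0.6826, 0.5005)
2q̇ = q⊗(0,ω) = (-0.4185387, 0.3492159, -0.6923955, 0.1829247)
q + ½dt·q⊗(0,ω), renormalized = (-0.5271, 0.5103, 0.6012, 0.3166)

p' = (-0.2000, 0.2700, 2.9800)
q' = (-0.5271, 0.5103, 0.6012, 0.3166)
v' = (0.0800, -1.3160, 1.8480)
ω' = (-0.2965, 0.6826, 0.5005)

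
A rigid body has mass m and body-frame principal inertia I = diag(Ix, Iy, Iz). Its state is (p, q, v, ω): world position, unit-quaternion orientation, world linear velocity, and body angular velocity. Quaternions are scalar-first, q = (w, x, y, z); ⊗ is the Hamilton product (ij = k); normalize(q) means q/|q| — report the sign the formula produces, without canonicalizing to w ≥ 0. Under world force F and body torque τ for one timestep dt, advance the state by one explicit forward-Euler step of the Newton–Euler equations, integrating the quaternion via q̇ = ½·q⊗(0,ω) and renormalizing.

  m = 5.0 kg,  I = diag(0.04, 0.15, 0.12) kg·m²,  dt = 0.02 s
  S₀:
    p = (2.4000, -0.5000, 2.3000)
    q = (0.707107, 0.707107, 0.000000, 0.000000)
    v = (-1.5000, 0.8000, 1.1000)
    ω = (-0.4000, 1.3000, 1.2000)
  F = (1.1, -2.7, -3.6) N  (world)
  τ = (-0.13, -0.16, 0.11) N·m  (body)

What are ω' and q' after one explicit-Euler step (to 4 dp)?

ω' = (-0.4416, 1.2735, 1.2279)
q' = (0.7098, 0.7042, 0.0007, 0.0177)

ω×(Iω) gyroscopic = (-0.0468, 0.0384, -0.0572)
(τ − ω×Iω)/I = (-2.0800, -1.3227, 1.3933)
ω + α·dt = (-0.4416, 1.2735, 1.2279)
q⊗(0,ω) = (0.2828428, -0.2828428, 0.0707107, 1.7677675)
q' = normalize(q + ½dt·q⊗(0,ω)) = (0.7098, 0.7042, 0.0007, 0.0177)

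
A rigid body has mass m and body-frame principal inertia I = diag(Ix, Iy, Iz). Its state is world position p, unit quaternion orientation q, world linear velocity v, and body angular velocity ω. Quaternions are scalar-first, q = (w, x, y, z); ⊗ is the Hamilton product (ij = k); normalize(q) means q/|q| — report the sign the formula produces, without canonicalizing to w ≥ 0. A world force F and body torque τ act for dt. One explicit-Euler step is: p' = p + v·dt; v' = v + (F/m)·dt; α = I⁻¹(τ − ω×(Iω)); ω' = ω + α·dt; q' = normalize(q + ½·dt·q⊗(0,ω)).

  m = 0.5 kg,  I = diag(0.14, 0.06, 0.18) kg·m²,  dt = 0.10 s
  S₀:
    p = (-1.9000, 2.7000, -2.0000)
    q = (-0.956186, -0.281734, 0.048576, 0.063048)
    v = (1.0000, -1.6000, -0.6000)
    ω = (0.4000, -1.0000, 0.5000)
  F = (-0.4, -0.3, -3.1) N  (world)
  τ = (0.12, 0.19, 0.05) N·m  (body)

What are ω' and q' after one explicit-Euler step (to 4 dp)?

ω' = (0.5286, -0.6700, 0.5100)
q' = (-0.9480, -0.2960, 0.1045, 0.0522)

angular accel α = (1.2857, 3.3000, 0.1000)
ω' = ω + α·dt = (0.5286, -0.6700, 0.5100)
2q̇ = q⊗(0,ω) = (0.1297456, -0.2951384, 1.1222722, -0.2157894)
updated quaternion q' = (-0.9480, -0.2960, 0.1045, 0.0522)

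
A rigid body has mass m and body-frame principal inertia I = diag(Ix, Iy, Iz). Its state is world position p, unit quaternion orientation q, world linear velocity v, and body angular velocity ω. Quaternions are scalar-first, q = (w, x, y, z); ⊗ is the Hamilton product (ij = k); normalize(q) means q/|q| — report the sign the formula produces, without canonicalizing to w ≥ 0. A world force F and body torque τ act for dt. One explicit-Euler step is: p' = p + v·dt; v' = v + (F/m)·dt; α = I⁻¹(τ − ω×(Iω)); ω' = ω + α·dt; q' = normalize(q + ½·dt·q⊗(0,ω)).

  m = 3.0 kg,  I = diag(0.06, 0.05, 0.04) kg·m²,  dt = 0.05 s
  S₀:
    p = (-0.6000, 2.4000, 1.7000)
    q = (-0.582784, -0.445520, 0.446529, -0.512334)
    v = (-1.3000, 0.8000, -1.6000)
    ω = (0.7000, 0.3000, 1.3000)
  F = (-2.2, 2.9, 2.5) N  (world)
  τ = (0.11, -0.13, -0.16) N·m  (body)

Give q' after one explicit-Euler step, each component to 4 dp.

2q̇ = q⊗(0,ω) = (0.8439395, 0.3262391, 0.0457070, -1.2038455)
updated quaternion q' = (-0.5613, -0.4371, 0.4474, -0.5420)

q' = (-0.5613, -0.4371, 0.4474, -0.5420)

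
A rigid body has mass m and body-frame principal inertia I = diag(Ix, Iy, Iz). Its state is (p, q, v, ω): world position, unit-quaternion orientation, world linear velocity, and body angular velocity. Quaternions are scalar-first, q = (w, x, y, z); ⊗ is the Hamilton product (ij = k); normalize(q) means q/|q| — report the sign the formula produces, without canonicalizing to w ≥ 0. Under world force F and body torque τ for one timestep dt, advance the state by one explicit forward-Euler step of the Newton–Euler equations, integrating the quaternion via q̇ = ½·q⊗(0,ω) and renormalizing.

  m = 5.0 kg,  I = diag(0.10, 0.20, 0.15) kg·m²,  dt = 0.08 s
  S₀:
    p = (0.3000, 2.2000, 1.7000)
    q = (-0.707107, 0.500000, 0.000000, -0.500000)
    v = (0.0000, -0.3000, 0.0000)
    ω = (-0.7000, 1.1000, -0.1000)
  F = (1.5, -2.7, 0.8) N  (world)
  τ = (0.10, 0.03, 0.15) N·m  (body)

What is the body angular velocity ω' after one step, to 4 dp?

ω' = (-0.6244, 1.1134, 0.0211)

ω×(Iω) gyroscopic = (0.0055, -0.0035, -0.0770)
α = I⁻¹(τ − ω×Iω) = (0.9450, 0.1675, 1.5133)
ω' = ω + α·dt = (-0.6244, 1.1134, 0.0211)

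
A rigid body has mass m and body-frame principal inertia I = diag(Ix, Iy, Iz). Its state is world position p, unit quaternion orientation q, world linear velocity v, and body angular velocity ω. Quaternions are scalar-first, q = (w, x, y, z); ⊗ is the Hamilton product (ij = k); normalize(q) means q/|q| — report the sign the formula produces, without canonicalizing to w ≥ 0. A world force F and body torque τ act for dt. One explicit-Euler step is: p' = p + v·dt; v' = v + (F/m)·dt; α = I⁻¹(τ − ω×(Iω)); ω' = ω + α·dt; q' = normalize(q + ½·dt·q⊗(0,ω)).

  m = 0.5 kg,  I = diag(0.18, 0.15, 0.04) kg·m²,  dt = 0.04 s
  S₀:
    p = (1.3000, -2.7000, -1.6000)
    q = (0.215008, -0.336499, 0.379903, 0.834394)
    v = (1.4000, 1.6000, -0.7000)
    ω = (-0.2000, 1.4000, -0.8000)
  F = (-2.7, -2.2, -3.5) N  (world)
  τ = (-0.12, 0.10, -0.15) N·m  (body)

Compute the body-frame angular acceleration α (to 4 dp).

gyro term ω×Iω = (0.1232, 0.0224, 0.0084)
angular accel α = (-1.3511, 0.5173, -3.9600)

α = (-1.3511, 0.5173, -3.9600)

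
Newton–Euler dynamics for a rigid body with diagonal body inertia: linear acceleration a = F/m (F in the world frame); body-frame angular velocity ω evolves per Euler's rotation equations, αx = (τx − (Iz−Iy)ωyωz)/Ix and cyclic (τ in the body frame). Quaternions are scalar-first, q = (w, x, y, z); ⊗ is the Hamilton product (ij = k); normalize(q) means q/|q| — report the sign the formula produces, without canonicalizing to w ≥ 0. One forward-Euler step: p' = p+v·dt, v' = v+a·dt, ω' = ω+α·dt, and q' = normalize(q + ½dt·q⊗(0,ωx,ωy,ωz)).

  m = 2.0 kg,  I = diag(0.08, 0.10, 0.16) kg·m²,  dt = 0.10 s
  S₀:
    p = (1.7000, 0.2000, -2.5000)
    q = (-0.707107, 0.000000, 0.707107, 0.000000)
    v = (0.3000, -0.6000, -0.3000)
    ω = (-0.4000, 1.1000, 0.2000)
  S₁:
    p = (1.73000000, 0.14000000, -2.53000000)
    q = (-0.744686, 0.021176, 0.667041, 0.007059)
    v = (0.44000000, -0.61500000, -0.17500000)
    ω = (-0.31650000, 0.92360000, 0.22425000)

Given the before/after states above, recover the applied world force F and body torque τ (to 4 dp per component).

velocity change Δv = (0.14000000, -0.01500000, 0.12500000)
F = m·Δv/dt = (2.8000, -0.3000, 2.5000)
ω₁ − ω₀ = (0.08350000, -0.17640000, 0.02425000)
gyro term ω₀×Iω₀ = (0.0132, 0.0064, -0.0088)
I·α + gyro = (0.0800, -0.1700, 0.0300)

F = (2.8000, -0.3000, 2.5000)
τ = (0.0800, -0.1700, 0.0300)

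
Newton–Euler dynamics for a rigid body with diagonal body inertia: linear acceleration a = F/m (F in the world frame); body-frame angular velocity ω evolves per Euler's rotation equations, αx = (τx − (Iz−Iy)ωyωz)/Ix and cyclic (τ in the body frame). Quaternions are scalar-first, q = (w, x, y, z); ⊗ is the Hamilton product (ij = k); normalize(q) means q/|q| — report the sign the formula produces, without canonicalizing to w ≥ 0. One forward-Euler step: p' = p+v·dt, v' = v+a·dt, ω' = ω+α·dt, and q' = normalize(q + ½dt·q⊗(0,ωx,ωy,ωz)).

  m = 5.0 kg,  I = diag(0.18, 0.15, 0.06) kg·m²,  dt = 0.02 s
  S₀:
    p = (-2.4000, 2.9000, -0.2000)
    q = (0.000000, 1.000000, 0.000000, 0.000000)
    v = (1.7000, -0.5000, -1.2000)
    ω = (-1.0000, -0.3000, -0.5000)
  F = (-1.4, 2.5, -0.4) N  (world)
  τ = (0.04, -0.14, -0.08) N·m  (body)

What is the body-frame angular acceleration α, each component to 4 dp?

ω×(Iω) gyroscopic = (-0.0135, 0.0600, -0.0090)
angular accel α = (0.2972, -1.3333, -1.1833)

α = (0.2972, -1.3333, -1.1833)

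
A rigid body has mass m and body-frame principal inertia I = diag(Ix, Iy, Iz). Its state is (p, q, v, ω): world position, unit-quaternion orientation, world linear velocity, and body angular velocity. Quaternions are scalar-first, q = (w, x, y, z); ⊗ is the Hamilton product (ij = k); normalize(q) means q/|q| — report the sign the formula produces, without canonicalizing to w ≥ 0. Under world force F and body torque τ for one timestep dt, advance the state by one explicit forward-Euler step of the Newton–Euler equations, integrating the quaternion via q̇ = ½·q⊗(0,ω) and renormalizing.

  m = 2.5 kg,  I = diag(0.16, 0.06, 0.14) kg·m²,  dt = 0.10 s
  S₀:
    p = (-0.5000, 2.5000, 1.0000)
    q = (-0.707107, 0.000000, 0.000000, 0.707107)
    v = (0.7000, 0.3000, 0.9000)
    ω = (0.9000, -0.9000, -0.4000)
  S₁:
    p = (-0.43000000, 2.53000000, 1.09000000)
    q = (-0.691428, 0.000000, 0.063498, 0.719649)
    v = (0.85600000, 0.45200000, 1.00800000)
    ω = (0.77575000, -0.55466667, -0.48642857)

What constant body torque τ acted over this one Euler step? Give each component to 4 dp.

τ = (-0.1700, 0.2000, -0.0400)

ω₁ − ω₀ = (-0.12425000, 0.34533333, -0.08642857)
applied torque τ = (-0.1700, 0.2000, -0.0400)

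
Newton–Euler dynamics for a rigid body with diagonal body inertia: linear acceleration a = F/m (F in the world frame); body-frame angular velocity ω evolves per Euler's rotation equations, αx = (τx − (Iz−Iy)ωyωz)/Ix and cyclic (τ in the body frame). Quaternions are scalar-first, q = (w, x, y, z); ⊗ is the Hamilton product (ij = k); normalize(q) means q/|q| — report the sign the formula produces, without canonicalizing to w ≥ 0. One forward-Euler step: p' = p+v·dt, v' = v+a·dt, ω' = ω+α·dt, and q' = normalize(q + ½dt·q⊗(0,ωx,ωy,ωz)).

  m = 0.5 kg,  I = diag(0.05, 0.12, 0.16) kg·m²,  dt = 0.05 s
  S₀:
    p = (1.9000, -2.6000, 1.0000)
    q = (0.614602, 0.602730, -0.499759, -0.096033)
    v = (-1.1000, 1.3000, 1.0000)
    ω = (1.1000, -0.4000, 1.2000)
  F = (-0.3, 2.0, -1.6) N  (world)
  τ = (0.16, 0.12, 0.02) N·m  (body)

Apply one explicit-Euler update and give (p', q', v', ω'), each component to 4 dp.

a = F/m = (-0.6000, 4.0000, -3.2000)
p' = p + v·dt = (1.8450, -2.5350, 1.0500)
v' = v + a·dt = (-1.1300, 1.5000, 0.8400)
ω×(Iω) gyroscopic = (-0.0192, -0.1452, -0.0308)
α = I⁻¹(τ − ω×Iω) = (3.5840, 2.2100, 0.3175)
new body rate ω' = (1.2792, -0.2895, 1.2159)
Hamilton product q⊗(0,ω) = (-0.7476670, 0.0379382, -1.0747531, 1.0461653)
q + ½dt·q⊗(0,ω), renormalized = (0.5954, 0.6031, -0.5262, -0.0698)

p' = (1.8450, -2.5350, 1.0500)
q' = (0.5954, 0.6031, -0.5262, -0.0698)
v' = (-1.1300, 1.5000, 0.8400)
ω' = (1.2792, -0.2895, 1.2159)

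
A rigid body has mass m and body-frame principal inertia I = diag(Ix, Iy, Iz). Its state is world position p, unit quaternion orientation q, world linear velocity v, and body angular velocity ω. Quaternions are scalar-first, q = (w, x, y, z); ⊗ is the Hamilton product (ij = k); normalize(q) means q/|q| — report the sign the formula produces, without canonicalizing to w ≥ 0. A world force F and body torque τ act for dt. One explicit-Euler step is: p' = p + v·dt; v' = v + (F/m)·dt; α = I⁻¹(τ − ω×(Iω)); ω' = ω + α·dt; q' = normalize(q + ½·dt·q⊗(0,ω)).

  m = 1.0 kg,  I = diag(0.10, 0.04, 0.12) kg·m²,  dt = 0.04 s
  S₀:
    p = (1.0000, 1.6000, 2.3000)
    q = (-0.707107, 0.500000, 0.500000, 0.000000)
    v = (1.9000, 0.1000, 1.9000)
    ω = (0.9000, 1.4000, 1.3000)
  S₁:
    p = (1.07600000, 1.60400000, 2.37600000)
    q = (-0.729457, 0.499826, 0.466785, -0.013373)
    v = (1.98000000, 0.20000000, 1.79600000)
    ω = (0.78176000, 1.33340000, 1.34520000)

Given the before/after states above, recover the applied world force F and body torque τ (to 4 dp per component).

F = (2.0000, 2.5000, -2.6000)
τ = (-0.1500, -0.0900, 0.0600)

Δv = v₁−v₀ = (0.08000000, 0.10000000, -0.10400000)
F = m·Δv/dt = (2.0000, 2.5000, -2.6000)
Δω = ω₁−ω₀ = (-0.11824000, -0.06660000, 0.04520000)
applied torque τ = (-0.1500, -0.0900, 0.0600)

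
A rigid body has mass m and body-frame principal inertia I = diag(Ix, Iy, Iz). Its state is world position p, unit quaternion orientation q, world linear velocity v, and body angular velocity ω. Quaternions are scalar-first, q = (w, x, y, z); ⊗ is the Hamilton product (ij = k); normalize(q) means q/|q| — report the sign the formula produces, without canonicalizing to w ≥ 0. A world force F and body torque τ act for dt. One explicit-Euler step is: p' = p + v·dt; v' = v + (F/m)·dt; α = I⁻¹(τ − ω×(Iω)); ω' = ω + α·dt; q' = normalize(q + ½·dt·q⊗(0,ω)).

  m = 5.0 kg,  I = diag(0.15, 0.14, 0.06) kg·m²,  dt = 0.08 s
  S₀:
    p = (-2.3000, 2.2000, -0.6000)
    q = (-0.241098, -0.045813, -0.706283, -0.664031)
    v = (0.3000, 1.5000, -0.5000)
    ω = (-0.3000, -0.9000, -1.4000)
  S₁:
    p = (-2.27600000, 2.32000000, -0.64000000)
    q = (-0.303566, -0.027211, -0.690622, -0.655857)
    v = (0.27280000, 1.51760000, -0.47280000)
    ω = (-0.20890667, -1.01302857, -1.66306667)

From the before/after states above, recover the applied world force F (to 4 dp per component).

F = (-1.7000, 1.1000, 1.7000)

velocity change Δv = (-0.02720000, 0.01760000, 0.02720000)
applied force F = (-1.7000, 1.1000, 1.7000)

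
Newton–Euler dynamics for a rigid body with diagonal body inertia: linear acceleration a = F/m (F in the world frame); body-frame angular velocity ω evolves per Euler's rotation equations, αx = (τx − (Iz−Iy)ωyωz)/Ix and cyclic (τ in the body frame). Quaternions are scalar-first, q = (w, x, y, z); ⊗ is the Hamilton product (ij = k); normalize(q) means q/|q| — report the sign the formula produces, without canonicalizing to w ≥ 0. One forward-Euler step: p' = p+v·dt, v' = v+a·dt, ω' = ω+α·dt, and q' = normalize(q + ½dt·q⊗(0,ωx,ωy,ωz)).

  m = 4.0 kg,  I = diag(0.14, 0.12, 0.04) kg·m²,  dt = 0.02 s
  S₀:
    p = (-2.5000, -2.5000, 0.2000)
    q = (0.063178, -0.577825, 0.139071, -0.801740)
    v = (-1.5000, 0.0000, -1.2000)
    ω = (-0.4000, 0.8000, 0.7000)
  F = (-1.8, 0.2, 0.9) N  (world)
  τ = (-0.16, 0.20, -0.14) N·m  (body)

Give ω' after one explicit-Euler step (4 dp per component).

ω' = (-0.4165, 0.8380, 0.6268)

(τ − ω×Iω)/I = (-0.8229, 1.9000, -3.6600)
ω + α·dt = (-0.4165, 0.8380, 0.6268)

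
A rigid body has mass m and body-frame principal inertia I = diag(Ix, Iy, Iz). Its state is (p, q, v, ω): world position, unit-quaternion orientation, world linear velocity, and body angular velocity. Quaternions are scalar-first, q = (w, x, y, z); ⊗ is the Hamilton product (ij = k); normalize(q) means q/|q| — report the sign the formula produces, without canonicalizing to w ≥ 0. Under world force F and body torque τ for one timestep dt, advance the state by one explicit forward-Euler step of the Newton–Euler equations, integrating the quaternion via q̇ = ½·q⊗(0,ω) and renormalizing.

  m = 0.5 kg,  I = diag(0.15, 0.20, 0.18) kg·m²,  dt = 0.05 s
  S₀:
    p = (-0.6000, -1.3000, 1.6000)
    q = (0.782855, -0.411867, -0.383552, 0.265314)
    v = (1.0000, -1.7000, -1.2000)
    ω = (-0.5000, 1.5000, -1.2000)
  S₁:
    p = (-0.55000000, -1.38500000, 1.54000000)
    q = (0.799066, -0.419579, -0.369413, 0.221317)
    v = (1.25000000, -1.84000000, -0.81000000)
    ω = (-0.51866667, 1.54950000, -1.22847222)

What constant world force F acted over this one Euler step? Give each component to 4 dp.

F = (2.5000, -1.4000, 3.9000)

v₁ − v₀ = (0.25000000, -0.14000000, 0.39000000)
F = m·Δv/dt = (2.5000, -1.4000, 3.9000)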